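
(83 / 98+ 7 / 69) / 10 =6413 / 67620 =0.09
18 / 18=1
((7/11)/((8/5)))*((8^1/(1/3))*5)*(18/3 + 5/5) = 3675/11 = 334.09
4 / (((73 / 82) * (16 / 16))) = 328 / 73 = 4.49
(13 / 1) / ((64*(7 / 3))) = 39 / 448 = 0.09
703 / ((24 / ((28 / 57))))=259 / 18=14.39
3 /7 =0.43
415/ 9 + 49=856/ 9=95.11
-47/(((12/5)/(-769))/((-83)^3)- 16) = 103330487705/35176336228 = 2.94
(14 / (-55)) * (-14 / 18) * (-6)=-196 / 165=-1.19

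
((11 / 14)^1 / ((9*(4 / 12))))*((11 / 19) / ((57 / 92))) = 5566 / 22743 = 0.24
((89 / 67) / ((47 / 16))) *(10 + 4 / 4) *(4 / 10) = 31328 / 15745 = 1.99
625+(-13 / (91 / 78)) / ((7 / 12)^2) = 203143 / 343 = 592.25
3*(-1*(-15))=45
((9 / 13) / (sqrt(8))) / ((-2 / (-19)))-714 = -714+ 171*sqrt(2) / 104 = -711.67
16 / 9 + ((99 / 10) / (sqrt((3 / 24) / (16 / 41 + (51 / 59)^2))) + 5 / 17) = 317 / 153 + 693 * sqrt(271666) / 12095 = 31.94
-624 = -624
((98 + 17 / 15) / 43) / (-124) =-1487 / 79980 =-0.02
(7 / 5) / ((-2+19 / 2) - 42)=-14 / 345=-0.04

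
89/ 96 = 0.93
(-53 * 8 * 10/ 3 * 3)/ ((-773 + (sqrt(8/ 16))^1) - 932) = 4240 * sqrt(2)/ 5814049 + 14458400/ 5814049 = 2.49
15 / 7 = 2.14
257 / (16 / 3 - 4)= 771 / 4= 192.75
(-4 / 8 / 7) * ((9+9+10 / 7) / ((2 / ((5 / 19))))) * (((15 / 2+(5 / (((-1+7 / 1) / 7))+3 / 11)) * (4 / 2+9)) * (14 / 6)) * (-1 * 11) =839630 / 1197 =701.45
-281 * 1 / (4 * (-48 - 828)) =281 / 3504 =0.08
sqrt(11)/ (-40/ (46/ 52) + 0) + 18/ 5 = 18/ 5-23 * sqrt(11)/ 1040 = 3.53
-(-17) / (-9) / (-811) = 17 / 7299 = 0.00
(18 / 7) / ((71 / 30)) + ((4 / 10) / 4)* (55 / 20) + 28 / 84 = 1.69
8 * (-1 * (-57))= 456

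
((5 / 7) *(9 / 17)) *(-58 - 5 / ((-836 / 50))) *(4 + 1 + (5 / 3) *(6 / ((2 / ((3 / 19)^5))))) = -610843220775 / 5598459839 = -109.11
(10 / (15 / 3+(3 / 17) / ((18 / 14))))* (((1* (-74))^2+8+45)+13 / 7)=9872580 / 917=10766.17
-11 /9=-1.22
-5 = -5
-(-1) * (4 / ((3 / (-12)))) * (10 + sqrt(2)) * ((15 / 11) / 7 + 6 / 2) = -39360 / 77- 3936 * sqrt(2) / 77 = -583.46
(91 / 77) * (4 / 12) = 13 / 33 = 0.39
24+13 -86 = -49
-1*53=-53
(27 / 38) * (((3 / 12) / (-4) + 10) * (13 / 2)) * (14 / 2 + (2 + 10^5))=5581402281 / 1216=4589968.98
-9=-9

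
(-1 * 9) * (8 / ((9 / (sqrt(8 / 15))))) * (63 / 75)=-112 * sqrt(30) / 125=-4.91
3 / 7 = 0.43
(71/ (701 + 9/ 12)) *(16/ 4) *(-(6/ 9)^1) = -2272/ 8421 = -0.27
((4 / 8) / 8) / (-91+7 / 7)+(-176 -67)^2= 85030559 / 1440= 59049.00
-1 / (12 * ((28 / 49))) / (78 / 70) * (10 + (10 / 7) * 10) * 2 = -2975 / 468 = -6.36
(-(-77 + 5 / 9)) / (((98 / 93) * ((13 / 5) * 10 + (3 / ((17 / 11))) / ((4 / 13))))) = 725152 / 322959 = 2.25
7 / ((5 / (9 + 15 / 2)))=231 / 10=23.10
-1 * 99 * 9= -891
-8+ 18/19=-134/19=-7.05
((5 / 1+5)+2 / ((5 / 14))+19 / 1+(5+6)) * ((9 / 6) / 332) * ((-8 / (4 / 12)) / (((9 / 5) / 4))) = -912 / 83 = -10.99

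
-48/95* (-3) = 144/95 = 1.52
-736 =-736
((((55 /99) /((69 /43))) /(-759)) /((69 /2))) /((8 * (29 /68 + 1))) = -3655 /3154671927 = -0.00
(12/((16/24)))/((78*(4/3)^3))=81/832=0.10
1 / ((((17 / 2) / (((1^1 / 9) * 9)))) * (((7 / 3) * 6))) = 1 / 119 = 0.01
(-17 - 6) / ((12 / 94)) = -1081 / 6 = -180.17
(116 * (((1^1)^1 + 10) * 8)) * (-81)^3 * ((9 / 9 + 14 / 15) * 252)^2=-32192172481125888 / 25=-1287686899245035.52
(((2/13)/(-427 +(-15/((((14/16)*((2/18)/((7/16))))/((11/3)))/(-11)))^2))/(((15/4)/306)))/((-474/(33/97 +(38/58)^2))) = -401728/146103291597679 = -0.00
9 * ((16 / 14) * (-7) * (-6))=432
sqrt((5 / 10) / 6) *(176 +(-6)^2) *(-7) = -742 *sqrt(3) / 3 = -428.39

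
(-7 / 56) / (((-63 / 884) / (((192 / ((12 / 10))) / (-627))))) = -0.45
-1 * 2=-2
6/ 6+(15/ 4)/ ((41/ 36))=176/ 41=4.29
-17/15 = -1.13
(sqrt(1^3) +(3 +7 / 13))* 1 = 59 / 13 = 4.54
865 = 865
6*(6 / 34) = 18 / 17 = 1.06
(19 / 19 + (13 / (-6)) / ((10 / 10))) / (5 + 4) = -0.13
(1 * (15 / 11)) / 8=15 / 88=0.17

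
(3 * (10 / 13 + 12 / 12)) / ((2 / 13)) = 69 / 2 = 34.50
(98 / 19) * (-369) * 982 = -35511084 / 19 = -1869004.42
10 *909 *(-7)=-63630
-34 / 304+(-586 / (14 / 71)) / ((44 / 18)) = -14230561 / 11704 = -1215.87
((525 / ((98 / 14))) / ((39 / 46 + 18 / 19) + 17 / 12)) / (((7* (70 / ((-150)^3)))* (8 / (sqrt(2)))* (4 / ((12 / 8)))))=-24888515625* sqrt(2) / 3301228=-10661.99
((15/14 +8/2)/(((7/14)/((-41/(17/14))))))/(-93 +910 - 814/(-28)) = -81508/201365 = -0.40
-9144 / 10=-4572 / 5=-914.40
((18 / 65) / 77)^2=324 / 25050025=0.00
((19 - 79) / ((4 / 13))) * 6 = -1170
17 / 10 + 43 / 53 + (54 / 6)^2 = 44261 / 530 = 83.51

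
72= 72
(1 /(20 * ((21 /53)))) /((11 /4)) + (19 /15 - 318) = -365774 /1155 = -316.69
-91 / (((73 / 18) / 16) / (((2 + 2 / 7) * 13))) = -778752 / 73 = -10667.84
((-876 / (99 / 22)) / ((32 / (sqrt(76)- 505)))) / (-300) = -7373 / 720+73 * sqrt(19) / 1800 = -10.06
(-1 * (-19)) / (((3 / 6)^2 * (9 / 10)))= 760 / 9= 84.44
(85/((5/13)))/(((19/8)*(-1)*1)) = -93.05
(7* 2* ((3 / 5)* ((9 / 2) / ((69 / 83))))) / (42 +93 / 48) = 83664 / 80845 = 1.03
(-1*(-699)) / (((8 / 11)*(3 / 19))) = 48697 / 8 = 6087.12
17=17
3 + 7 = 10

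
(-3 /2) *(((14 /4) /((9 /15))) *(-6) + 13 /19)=978 /19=51.47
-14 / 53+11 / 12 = 415 / 636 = 0.65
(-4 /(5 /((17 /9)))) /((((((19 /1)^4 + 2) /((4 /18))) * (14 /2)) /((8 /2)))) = -544 /369465705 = -0.00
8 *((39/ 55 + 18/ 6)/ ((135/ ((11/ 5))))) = 544/ 1125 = 0.48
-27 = -27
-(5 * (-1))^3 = 125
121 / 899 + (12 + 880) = 892.13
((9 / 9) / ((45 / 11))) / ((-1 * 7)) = -11 / 315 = -0.03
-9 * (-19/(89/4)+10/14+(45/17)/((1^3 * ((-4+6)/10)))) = -1248264/10591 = -117.86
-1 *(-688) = 688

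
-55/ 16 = -3.44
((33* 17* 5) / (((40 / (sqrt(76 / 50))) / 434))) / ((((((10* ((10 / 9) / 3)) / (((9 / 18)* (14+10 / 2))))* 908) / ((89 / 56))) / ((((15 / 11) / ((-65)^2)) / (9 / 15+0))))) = 72183717* sqrt(38) / 4910464000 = 0.09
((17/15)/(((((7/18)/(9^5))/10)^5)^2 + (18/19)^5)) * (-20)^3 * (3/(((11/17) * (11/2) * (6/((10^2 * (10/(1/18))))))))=-126411796562869705746624453968984124944568029989372661716621433537593344000000000000000/4207250966169949658738272025338915332726316211892515952330863669174558470411771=-30046174.47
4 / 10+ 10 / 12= 37 / 30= 1.23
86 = 86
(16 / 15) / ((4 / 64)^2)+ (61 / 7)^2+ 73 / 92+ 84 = 29333483 / 67620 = 433.80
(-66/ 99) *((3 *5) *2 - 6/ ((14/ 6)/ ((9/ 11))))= -1432/ 77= -18.60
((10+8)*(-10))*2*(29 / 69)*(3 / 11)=-41.26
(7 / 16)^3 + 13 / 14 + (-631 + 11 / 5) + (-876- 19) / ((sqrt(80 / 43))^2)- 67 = -168569883 / 143360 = -1175.85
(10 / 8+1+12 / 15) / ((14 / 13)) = 793 / 280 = 2.83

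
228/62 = 114/31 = 3.68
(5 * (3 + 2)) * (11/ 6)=275/ 6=45.83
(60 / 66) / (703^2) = 10 / 5436299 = 0.00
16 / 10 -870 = -4342 / 5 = -868.40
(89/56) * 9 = 801/56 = 14.30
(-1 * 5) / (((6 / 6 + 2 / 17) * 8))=-0.56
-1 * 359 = -359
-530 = -530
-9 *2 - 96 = -114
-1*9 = -9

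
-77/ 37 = -2.08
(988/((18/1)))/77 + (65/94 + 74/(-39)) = -0.49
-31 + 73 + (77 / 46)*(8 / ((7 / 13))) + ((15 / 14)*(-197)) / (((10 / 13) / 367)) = -64809139 / 644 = -100635.31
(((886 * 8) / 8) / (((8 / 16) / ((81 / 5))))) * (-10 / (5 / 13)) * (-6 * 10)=44781984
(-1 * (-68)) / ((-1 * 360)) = -17 / 90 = -0.19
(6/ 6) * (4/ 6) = 2/ 3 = 0.67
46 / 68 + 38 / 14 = 807 / 238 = 3.39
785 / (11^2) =785 / 121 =6.49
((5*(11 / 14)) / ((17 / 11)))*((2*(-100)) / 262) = -30250 / 15589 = -1.94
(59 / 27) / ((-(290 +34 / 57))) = -1121 / 149076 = -0.01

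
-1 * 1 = -1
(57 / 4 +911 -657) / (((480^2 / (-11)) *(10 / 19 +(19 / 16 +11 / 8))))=-224257 / 54086400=-0.00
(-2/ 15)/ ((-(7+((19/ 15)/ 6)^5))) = 787320000/ 41336776099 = 0.02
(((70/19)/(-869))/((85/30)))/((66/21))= -1470/3087557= -0.00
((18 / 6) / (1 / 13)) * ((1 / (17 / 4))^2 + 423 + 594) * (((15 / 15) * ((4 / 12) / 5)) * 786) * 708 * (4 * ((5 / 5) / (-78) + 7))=11885938524912 / 289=41127814965.09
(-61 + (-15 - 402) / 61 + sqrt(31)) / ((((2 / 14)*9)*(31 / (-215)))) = 6227690 / 17019 - 1505*sqrt(31) / 279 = 335.89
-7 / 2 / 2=-7 / 4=-1.75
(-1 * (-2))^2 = 4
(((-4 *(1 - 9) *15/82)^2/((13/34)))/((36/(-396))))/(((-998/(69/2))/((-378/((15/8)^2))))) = -39955120128/10904647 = -3664.05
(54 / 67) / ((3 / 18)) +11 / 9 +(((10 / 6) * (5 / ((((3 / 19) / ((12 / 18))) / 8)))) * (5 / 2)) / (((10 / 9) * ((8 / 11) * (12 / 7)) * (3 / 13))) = 31944497 / 14472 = 2207.33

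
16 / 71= 0.23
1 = 1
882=882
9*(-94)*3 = -2538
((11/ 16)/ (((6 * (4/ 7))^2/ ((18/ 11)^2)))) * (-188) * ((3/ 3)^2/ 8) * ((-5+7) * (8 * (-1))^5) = 2653056/ 11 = 241186.91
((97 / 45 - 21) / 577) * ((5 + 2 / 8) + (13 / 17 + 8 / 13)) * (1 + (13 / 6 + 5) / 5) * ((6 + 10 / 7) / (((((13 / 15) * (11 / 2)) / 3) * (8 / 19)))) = -861695942 / 147282135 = -5.85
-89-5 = -94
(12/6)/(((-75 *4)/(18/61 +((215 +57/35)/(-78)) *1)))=0.02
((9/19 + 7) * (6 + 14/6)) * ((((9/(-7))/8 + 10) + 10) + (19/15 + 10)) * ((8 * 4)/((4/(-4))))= -74206360/1197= -61993.62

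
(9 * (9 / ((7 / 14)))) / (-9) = -18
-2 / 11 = -0.18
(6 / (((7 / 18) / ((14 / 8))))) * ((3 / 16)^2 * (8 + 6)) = 1701 / 128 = 13.29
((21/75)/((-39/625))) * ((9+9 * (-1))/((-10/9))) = 0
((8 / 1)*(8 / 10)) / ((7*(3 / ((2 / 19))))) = 64 / 1995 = 0.03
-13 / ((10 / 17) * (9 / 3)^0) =-221 / 10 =-22.10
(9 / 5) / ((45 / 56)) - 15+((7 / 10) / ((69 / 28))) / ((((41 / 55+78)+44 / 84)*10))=-671727507 / 52644700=-12.76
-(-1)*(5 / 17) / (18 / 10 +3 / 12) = 100 / 697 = 0.14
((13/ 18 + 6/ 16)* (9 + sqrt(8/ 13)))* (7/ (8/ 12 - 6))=-1659/ 128 - 553* sqrt(26)/ 2496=-14.09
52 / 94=26 / 47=0.55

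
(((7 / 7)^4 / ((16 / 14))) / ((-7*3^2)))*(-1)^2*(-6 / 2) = 0.04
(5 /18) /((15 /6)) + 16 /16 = 10 /9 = 1.11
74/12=37/6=6.17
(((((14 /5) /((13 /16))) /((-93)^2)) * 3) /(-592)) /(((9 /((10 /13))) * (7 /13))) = -4 /12480507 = -0.00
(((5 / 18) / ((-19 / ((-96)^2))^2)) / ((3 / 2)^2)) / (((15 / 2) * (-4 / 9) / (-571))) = 1796210688 / 361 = 4975652.88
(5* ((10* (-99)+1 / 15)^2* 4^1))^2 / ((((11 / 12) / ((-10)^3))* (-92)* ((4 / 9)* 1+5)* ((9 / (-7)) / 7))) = -31114928187408384640 / 6831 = -4554959477003130.53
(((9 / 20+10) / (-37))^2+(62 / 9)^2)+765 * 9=6932.54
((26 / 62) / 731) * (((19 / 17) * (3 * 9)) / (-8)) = -6669 / 3081896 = -0.00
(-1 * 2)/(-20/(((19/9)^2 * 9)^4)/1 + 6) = -16983563041/50950623513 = -0.33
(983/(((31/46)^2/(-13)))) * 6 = -162242184/961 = -168826.41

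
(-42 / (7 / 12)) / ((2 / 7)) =-252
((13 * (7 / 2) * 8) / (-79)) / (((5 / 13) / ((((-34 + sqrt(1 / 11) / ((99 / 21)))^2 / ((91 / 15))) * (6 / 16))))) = -180021049 / 210298 + 9282 * sqrt(11) / 9559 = -852.81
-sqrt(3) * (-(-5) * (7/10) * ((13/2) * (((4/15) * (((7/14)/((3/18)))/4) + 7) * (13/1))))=-10647 * sqrt(3)/5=-3688.23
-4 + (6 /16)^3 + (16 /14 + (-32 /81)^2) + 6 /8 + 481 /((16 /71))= 50145856637 /23514624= 2132.54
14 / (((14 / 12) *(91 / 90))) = 1080 / 91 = 11.87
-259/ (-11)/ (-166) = -259/ 1826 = -0.14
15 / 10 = 3 / 2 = 1.50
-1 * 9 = -9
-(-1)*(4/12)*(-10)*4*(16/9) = -640/27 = -23.70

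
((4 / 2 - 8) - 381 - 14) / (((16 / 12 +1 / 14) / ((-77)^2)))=-1692478.27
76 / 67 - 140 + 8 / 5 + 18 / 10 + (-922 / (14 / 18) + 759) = -1317642 / 2345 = -561.89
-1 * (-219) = 219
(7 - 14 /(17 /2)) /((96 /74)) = 3367 /816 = 4.13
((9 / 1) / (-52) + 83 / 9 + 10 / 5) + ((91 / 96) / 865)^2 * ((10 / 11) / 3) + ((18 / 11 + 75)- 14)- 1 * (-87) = 47534473376773 / 295823024640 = 160.69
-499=-499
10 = 10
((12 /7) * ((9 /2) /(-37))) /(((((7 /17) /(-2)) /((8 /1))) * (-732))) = -1224 /110593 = -0.01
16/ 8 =2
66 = 66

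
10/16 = 0.62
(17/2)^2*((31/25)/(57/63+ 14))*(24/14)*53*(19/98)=81195417/766850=105.88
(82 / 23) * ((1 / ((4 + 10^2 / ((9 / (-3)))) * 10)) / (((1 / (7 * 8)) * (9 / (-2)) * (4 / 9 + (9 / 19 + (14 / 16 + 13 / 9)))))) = 261744 / 5602685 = 0.05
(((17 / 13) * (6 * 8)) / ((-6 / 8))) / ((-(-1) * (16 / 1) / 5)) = -340 / 13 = -26.15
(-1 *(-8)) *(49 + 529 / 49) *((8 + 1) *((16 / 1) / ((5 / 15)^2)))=30378240 / 49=619964.08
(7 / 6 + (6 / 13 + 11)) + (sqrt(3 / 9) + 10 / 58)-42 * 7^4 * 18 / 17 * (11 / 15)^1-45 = -15061094839 / 192270 + sqrt(3) / 3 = -78332.47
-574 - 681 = -1255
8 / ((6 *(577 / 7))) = 28 / 1731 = 0.02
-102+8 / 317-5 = -106.97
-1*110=-110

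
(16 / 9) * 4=64 / 9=7.11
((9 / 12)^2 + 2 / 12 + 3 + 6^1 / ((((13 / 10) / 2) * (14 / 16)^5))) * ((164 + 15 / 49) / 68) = 1834449084019 / 34944576576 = 52.50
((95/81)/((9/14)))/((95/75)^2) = 1750/1539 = 1.14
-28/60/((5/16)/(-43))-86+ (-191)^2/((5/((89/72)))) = 16194829/1800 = 8997.13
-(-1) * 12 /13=12 /13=0.92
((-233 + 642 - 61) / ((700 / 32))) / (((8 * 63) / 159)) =6148 / 1225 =5.02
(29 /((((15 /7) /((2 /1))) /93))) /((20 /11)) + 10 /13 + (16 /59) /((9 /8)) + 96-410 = 369817969 /345150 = 1071.47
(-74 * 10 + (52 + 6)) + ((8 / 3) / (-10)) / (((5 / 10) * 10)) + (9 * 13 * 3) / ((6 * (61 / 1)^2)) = -380679293 / 558150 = -682.04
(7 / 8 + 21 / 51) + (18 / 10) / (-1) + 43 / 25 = 4103 / 3400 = 1.21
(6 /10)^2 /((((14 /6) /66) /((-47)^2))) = 3936438 /175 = 22493.93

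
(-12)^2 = 144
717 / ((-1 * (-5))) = 717 / 5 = 143.40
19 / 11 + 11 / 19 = 482 / 209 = 2.31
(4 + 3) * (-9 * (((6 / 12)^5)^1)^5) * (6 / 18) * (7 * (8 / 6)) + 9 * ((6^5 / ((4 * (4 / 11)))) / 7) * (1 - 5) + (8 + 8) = -1613498417495 / 58720256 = -27477.71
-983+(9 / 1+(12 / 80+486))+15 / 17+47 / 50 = -826247 / 1700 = -486.03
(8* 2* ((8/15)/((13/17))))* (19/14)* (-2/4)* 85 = -175712/273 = -643.63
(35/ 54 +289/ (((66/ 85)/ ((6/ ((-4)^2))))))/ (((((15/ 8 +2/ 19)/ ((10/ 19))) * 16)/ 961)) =3201739675/ 1430352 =2238.43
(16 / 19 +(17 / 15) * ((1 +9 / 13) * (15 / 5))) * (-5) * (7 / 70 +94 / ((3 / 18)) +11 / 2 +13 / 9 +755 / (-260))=-18737.14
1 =1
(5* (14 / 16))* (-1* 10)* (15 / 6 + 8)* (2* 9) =-33075 / 4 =-8268.75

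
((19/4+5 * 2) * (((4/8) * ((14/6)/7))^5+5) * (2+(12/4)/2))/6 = 16057853/373248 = 43.02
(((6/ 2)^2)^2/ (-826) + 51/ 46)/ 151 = 9600/ 1434349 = 0.01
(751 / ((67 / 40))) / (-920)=-751 / 1541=-0.49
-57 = -57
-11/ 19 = -0.58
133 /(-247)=-7 /13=-0.54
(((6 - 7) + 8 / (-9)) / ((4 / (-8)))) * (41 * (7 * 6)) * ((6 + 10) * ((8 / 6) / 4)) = 312256 / 9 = 34695.11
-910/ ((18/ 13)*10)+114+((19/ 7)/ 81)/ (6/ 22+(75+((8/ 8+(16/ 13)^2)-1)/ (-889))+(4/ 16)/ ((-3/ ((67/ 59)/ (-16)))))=193369409206325/ 4005313316658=48.28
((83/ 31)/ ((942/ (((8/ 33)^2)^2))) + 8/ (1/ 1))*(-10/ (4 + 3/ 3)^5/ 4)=-0.01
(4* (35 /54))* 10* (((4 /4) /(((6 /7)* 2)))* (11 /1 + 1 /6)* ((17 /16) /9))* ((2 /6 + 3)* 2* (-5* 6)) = -3987.41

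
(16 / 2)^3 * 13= 6656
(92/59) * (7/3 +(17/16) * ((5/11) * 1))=34201/7788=4.39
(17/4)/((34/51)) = 51/8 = 6.38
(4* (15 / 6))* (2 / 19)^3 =80 / 6859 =0.01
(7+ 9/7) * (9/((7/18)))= 9396/49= 191.76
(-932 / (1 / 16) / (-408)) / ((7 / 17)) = 1864 / 21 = 88.76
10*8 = 80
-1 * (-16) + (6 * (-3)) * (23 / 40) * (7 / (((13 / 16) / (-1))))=6836 / 65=105.17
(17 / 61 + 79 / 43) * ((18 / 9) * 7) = 77700 / 2623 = 29.62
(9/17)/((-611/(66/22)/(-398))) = 10746/10387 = 1.03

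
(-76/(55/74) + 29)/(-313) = 4029/17215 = 0.23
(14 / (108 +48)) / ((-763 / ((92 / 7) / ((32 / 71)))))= -1633 / 476112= -0.00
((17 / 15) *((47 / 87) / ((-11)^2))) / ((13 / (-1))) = -799 / 2052765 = -0.00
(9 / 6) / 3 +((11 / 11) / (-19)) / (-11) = 211 / 418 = 0.50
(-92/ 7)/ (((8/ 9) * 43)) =-207/ 602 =-0.34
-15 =-15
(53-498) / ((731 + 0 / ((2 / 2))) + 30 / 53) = -23585 / 38773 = -0.61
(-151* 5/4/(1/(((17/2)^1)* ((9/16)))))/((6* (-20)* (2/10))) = 38505/1024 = 37.60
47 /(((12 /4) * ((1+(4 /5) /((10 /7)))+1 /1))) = 6.12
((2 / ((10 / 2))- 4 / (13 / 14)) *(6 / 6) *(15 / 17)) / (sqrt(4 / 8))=-762 *sqrt(2) / 221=-4.88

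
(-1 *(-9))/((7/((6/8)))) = 27/28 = 0.96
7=7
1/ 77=0.01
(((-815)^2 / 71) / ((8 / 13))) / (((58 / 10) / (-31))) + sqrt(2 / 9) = -81253.38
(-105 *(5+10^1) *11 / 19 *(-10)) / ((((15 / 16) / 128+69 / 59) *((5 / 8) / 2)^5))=5321464479744 / 2046775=2599926.46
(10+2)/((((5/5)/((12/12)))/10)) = 120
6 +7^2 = 55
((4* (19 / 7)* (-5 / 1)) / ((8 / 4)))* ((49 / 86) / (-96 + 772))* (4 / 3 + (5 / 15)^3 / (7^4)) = -631655 / 20707596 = -0.03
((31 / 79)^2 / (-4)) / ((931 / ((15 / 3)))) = -4805 / 23241484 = -0.00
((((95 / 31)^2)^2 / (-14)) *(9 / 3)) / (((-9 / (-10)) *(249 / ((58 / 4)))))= -11810340625 / 9658182618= -1.22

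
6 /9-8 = -22 /3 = -7.33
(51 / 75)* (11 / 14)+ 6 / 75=0.61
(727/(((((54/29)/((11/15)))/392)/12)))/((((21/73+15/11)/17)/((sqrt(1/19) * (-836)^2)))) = 2685255780414592 * sqrt(19)/5265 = 2223126036920.35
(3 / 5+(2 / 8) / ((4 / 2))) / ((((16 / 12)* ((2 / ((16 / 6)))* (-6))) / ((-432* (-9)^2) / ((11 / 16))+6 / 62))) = 167774657 / 27280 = 6150.10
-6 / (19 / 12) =-72 / 19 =-3.79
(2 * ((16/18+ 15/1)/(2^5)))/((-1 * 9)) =-143/1296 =-0.11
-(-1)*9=9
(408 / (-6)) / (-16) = 17 / 4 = 4.25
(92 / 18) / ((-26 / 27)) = -69 / 13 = -5.31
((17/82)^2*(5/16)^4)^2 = 32625390625/194184817300996096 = 0.00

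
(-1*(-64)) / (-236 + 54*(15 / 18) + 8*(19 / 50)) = -1600 / 4699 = -0.34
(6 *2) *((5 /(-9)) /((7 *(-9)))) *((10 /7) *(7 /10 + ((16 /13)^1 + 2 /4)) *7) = 6320 /2457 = 2.57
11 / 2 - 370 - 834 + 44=-2309 / 2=-1154.50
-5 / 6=-0.83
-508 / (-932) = 127 / 233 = 0.55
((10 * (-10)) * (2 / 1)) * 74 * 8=-118400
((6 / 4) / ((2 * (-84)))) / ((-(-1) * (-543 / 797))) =797 / 60816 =0.01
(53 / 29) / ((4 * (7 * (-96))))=-53 / 77952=-0.00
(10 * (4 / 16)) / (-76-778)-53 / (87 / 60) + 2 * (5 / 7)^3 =-86951625 / 2427068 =-35.83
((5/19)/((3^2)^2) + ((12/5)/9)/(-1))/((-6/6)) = 2027/7695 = 0.26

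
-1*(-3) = 3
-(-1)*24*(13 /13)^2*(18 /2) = 216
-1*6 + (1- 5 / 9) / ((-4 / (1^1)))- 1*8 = -127 / 9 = -14.11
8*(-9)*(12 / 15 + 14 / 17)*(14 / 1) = -139104 / 85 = -1636.52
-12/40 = -3/10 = -0.30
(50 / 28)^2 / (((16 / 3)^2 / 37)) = 208125 / 50176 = 4.15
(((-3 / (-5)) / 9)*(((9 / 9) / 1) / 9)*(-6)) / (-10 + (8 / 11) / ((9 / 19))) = 11 / 2095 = 0.01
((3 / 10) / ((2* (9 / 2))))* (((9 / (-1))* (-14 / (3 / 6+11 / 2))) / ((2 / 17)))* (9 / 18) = 119 / 40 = 2.98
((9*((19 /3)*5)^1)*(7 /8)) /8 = 1995 /64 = 31.17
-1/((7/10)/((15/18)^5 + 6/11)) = -405155/299376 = -1.35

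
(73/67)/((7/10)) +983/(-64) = -414307/30016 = -13.80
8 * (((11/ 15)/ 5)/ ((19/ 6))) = 176/ 475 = 0.37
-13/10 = -1.30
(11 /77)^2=1 /49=0.02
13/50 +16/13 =969/650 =1.49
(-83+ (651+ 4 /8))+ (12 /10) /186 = 176237 /310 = 568.51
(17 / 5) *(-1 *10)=-34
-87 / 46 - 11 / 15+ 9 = 4399 / 690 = 6.38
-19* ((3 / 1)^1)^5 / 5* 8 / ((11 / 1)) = -36936 / 55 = -671.56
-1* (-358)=358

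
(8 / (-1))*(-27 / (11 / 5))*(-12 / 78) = -2160 / 143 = -15.10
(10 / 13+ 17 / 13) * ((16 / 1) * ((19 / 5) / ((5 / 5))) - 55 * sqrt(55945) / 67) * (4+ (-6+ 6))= -1107.95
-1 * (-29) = 29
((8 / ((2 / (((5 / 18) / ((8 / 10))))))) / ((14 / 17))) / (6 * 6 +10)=425 / 11592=0.04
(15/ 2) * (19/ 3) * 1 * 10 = 475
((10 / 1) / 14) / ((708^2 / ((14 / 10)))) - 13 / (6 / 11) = -11946791 / 501264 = -23.83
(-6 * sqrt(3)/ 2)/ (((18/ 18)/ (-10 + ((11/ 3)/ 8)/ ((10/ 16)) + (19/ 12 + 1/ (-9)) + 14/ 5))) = 899 * sqrt(3)/ 60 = 25.95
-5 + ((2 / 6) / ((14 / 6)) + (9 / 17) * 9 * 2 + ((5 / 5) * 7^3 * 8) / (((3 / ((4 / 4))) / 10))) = 3267028 / 357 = 9151.34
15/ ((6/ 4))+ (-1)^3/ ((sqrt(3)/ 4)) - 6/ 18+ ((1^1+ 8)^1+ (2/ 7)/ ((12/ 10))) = 397/ 21 - 4 * sqrt(3)/ 3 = 16.60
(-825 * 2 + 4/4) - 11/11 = -1650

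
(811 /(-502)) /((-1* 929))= 811 /466358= 0.00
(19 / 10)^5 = 2476099 / 100000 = 24.76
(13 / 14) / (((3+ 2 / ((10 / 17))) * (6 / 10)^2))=1625 / 4032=0.40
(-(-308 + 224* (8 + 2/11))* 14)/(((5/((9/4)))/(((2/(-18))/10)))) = 29351/275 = 106.73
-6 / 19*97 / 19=-582 / 361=-1.61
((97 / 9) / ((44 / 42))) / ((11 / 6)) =679 / 121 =5.61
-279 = -279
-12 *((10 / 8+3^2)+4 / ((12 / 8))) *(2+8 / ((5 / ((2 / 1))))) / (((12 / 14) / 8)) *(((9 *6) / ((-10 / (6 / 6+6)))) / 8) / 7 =25389 / 5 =5077.80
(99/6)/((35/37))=1221/70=17.44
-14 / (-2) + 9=16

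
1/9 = 0.11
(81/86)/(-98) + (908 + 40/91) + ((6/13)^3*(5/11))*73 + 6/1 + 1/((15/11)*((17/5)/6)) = 3182037248921/3462551092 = 918.99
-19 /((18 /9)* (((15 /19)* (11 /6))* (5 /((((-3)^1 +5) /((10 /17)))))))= -6137 /1375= -4.46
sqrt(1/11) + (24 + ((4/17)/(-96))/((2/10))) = sqrt(11)/11 + 9787/408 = 24.29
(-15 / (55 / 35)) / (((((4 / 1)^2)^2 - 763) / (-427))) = -8.04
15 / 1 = 15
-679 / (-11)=679 / 11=61.73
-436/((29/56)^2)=-1367296/841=-1625.80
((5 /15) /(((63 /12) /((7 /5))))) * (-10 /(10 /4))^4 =1024 /45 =22.76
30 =30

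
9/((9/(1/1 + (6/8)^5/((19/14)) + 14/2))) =79525/9728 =8.17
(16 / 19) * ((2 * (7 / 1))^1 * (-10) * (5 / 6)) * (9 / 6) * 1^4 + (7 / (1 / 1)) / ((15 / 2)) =-41734 / 285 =-146.44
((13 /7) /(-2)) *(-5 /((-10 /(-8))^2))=104 /35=2.97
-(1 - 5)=4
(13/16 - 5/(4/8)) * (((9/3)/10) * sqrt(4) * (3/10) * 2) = -1323/400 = -3.31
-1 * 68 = -68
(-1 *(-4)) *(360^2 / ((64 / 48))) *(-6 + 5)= -388800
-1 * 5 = -5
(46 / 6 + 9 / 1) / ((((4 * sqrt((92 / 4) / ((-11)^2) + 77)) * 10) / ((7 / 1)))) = 77 * sqrt(2335) / 11208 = 0.33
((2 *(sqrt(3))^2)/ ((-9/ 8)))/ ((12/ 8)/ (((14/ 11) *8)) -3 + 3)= -3584/ 99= -36.20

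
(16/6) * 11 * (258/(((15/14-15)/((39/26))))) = -52976/65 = -815.02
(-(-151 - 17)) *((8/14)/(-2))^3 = -192/49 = -3.92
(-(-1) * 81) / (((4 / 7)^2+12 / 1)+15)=3969 / 1339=2.96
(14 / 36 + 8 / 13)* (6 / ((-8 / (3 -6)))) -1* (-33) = 35.26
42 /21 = 2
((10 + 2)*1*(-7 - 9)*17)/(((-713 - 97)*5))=0.81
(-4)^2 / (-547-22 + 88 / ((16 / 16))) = -16 / 481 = -0.03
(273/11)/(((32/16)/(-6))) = -819/11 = -74.45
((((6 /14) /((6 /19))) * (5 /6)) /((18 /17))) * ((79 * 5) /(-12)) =-637925 /18144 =-35.16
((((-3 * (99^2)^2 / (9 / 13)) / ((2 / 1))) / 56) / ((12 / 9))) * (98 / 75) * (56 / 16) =-20396655279 / 1600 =-12747909.55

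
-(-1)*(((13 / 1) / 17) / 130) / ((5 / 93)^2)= 8649 / 4250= 2.04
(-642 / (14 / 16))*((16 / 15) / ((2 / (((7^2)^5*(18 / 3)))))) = -3316098008832 / 5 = -663219601766.40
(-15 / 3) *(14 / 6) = -35 / 3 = -11.67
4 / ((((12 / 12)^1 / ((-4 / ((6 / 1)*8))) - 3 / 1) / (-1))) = 4 / 15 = 0.27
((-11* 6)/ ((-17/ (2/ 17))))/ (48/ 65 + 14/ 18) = 77220/ 256343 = 0.30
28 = 28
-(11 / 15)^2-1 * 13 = -3046 / 225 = -13.54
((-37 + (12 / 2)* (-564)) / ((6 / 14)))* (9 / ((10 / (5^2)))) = -359205 / 2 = -179602.50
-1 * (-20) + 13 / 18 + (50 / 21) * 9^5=17717311 / 126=140613.58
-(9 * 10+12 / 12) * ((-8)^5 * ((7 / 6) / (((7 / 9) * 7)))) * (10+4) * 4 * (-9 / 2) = -161021952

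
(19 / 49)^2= 361 / 2401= 0.15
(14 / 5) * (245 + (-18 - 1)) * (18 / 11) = 56952 / 55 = 1035.49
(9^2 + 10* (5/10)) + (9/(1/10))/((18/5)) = 111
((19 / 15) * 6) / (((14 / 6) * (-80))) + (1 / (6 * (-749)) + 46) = 20654003 / 449400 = 45.96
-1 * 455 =-455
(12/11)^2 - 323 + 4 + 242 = -75.81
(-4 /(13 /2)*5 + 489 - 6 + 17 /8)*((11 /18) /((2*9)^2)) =183821 /202176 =0.91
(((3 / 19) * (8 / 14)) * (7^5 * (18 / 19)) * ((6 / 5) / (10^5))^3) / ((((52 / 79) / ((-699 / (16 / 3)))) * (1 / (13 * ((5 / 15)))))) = -96654917709 / 45125000000000000000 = -0.00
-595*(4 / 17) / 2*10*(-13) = 9100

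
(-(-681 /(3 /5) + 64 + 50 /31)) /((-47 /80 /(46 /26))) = -60997840 /18941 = -3220.41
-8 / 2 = -4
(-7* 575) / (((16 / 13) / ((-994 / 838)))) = 3879.11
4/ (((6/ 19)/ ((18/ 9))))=76/ 3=25.33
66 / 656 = 33 / 328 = 0.10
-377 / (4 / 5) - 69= -2161 / 4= -540.25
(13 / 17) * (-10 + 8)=-26 / 17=-1.53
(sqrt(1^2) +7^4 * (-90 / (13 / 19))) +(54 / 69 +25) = -94423322 / 299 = -315797.06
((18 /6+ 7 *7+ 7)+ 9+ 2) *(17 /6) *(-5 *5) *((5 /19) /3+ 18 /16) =-8225875 /1368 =-6013.07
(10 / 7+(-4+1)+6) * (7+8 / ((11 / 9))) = 4619 / 77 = 59.99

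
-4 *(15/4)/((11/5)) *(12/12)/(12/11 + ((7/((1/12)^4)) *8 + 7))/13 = -15/33211009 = -0.00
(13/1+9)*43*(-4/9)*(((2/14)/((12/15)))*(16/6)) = -37840/189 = -200.21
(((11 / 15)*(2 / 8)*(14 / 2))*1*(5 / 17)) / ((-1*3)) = -77 / 612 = -0.13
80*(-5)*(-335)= 134000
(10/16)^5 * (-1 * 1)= -3125/32768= -0.10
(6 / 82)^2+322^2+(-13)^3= 170599656 / 1681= 101487.01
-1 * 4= -4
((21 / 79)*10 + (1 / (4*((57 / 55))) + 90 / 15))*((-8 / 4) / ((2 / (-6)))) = 160297 / 3002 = 53.40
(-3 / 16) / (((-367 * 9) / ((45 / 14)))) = 15 / 82208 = 0.00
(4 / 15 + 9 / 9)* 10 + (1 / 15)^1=12.73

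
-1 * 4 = -4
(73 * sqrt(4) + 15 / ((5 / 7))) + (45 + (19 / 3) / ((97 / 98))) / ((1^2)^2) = 63554 / 291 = 218.40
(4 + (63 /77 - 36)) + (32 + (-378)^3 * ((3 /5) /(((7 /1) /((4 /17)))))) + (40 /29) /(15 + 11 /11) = -1089279.47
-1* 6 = -6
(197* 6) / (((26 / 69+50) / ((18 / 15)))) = 122337 / 4345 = 28.16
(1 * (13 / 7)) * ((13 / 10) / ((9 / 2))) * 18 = 338 / 35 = 9.66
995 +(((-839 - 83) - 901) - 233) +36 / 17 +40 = -17321 / 17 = -1018.88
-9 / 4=-2.25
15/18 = 5/6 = 0.83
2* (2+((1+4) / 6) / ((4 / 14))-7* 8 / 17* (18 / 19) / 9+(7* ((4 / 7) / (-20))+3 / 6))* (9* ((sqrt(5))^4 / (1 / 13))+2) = 276247333 / 9690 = 28508.50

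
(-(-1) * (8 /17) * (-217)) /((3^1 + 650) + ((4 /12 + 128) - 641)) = -5208 /7157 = -0.73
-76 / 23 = -3.30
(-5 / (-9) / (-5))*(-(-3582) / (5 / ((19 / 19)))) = -398 / 5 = -79.60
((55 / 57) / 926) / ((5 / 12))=0.00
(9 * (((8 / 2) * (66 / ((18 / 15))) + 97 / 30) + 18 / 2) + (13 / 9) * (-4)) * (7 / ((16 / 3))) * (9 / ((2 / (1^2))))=3939369 / 320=12310.53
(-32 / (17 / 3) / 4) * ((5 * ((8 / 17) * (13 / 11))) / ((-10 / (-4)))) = -4992 / 3179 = -1.57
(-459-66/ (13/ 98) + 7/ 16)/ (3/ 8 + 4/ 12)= -596607/ 442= -1349.79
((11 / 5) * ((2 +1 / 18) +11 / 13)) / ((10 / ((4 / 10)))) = 7469 / 29250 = 0.26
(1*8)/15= 8/15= 0.53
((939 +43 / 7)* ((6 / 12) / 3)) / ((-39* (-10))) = 1654 / 4095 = 0.40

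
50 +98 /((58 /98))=215.59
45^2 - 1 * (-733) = 2758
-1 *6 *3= -18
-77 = -77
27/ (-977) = -27/ 977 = -0.03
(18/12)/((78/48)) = 12/13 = 0.92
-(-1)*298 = 298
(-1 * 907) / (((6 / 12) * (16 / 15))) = -13605 / 8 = -1700.62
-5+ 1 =-4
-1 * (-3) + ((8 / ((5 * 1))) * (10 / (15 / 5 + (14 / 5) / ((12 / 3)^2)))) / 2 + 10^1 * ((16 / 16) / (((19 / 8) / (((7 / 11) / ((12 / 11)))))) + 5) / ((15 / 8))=727439 / 21717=33.50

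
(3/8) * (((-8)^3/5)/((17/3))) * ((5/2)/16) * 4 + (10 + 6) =200/17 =11.76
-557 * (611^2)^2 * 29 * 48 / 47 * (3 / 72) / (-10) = 47898308419559 / 5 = 9579661683911.80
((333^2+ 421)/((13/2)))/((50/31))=690122/65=10617.26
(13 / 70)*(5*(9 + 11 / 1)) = 130 / 7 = 18.57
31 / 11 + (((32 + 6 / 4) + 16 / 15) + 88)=41377 / 330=125.38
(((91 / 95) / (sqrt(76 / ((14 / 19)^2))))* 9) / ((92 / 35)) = 40131* sqrt(19) / 631028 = 0.28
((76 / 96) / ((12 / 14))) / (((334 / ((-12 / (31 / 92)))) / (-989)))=3025351 / 31062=97.40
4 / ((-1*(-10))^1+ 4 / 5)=10 / 27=0.37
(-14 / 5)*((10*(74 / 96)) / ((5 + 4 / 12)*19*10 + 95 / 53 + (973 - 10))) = -13727 / 1258088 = -0.01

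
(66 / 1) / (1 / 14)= 924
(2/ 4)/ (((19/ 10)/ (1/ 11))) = 5/ 209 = 0.02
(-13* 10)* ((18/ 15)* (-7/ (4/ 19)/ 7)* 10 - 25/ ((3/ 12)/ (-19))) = -239590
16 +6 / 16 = 131 / 8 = 16.38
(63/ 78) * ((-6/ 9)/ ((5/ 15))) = -21/ 13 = -1.62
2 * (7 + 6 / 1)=26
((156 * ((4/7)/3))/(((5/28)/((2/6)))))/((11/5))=832/33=25.21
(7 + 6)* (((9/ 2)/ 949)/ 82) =0.00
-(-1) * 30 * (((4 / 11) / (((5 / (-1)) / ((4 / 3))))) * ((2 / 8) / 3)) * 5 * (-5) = 200 / 33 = 6.06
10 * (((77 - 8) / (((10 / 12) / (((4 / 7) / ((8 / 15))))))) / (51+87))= 45 / 7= 6.43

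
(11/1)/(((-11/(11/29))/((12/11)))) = -12/29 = -0.41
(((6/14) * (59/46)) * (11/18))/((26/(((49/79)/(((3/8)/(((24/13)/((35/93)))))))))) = 160952/1535365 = 0.10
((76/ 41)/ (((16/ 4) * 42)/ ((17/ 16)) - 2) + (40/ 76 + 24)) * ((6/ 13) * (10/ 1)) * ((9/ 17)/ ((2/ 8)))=54790421760/ 228454993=239.83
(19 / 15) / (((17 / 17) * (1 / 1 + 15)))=19 / 240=0.08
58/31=1.87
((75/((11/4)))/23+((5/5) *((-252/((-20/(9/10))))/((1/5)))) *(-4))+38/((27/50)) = -5302354/34155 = -155.24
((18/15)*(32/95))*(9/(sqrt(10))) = 864*sqrt(10)/2375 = 1.15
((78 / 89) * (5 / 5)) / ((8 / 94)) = 1833 / 178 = 10.30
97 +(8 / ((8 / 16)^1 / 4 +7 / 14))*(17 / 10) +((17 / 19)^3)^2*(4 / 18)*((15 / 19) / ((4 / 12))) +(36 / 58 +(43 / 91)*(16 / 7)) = 49839155517401843 / 412812315863675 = 120.73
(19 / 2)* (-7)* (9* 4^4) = -153216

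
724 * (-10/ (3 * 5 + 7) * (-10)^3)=3620000/ 11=329090.91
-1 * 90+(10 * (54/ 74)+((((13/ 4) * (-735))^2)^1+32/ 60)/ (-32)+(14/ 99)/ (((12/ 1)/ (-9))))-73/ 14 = -1301182478509/ 7293440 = -178404.49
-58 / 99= -0.59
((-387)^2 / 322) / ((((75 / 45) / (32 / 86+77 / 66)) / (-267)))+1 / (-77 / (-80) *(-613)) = -2489478664931 / 21712460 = -114656.68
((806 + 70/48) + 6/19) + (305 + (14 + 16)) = 521105/456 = 1142.77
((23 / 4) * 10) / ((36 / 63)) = 100.62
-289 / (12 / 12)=-289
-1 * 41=-41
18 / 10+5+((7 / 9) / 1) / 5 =313 / 45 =6.96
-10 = -10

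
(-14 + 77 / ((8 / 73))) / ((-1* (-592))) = 5509 / 4736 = 1.16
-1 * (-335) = 335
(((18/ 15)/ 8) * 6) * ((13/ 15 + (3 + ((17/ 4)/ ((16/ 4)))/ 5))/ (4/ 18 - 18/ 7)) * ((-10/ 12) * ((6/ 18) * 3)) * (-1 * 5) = -61677/ 9472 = -6.51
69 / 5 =13.80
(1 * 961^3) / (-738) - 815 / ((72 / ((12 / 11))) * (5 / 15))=-4881420613 / 4059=-1202616.56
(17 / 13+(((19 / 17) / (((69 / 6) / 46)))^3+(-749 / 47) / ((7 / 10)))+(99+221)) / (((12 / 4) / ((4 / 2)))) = 2328779506 / 9005529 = 258.59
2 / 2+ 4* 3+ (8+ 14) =35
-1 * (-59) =59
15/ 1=15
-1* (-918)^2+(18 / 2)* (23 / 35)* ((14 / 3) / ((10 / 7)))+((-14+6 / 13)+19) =-842699.22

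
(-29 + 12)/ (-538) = 17/ 538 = 0.03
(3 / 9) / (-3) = -1 / 9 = -0.11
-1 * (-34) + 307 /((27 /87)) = 9209 /9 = 1023.22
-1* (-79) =79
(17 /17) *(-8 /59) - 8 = -480 /59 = -8.14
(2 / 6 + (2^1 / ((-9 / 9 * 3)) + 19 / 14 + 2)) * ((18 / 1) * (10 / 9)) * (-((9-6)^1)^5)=-102870 / 7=-14695.71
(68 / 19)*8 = 544 / 19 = 28.63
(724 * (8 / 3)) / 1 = 5792 / 3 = 1930.67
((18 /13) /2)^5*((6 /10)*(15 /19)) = 531441 /7054567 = 0.08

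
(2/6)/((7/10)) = 10/21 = 0.48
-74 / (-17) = 74 / 17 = 4.35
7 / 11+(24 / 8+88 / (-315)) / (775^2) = 1324387552 / 2081165625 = 0.64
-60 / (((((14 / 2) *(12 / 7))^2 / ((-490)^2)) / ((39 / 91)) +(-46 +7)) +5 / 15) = 385875 / 248666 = 1.55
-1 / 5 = -0.20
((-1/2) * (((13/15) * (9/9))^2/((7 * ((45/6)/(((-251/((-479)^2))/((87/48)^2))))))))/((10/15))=5429632/1519559062875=0.00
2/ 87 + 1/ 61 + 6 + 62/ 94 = 1670914/ 249429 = 6.70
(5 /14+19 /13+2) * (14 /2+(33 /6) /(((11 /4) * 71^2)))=24525855 /917462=26.73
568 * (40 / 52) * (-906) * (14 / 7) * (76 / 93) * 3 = -782204160 / 403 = -1940953.25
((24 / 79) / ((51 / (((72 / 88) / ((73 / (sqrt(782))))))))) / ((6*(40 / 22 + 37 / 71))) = 0.00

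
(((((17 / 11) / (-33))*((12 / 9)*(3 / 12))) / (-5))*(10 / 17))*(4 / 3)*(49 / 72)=49 / 29403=0.00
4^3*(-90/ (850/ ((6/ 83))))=-3456/ 7055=-0.49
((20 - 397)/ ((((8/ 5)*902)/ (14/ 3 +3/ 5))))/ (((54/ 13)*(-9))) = 387179/ 10520928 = 0.04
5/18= 0.28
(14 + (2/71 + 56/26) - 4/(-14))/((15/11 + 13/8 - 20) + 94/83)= -1.04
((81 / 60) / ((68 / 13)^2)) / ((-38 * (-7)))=4563 / 24599680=0.00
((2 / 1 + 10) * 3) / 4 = 9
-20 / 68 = -5 / 17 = -0.29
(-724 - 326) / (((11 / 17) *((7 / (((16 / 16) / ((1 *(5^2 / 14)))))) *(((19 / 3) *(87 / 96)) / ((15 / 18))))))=-114240 / 6061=-18.85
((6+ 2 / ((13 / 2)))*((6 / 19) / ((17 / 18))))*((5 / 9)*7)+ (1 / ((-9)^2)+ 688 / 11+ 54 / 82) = 10955113484 / 153393669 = 71.42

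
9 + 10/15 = 29/3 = 9.67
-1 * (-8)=8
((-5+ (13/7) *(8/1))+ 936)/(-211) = -4.48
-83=-83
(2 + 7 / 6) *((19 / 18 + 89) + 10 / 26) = 402097 / 1404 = 286.39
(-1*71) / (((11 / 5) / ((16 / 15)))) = -1136 / 33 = -34.42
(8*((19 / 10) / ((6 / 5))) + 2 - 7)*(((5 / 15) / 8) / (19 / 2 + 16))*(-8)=-0.10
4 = 4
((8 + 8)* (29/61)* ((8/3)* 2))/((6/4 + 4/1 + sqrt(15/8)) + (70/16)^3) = 173675511808/381953200863- 486539264* sqrt(30)/381953200863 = 0.45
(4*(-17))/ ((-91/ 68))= 4624/ 91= 50.81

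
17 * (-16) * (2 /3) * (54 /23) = -9792 /23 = -425.74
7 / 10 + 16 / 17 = 279 / 170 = 1.64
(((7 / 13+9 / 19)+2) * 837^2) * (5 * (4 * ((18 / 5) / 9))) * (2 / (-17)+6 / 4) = 97989987168 / 4199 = 23336505.64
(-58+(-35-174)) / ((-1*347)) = 267 / 347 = 0.77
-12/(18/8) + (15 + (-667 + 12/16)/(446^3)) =10291110181/1064598432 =9.67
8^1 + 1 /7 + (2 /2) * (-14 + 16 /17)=-585 /119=-4.92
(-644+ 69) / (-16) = 35.94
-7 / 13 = -0.54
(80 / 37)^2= 6400 / 1369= 4.67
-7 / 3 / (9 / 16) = -112 / 27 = -4.15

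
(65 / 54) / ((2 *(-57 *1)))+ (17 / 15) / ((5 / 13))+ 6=1375267 / 153900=8.94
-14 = -14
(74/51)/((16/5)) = 185/408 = 0.45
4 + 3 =7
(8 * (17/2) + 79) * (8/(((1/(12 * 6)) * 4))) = 21168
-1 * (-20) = 20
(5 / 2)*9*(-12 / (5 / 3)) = -162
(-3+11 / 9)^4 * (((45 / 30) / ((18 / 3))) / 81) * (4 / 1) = 65536 / 531441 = 0.12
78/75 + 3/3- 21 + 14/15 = -1352/75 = -18.03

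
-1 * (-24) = 24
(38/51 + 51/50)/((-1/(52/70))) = -8359/6375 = -1.31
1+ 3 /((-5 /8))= -19 /5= -3.80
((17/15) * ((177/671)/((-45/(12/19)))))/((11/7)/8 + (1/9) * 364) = -0.00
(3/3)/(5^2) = 0.04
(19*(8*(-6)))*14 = -12768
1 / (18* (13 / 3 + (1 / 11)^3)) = 1331 / 103836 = 0.01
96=96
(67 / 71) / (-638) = -0.00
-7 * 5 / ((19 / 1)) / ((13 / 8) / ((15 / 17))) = -4200 / 4199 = -1.00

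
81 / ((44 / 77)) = 141.75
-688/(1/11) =-7568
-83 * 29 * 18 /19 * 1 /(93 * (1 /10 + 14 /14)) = -144420 /6479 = -22.29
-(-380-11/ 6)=2291/ 6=381.83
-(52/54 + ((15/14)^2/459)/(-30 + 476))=-38638097/40123944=-0.96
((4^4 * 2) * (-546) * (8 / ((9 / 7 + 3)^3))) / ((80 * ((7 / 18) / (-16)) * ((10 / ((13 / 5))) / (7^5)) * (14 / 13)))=926373873152 / 15625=59287927.88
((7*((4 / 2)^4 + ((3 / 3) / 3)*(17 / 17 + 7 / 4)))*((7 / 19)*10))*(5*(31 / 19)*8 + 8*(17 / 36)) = 293585705 / 9747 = 30120.62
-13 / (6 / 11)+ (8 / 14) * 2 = -953 / 42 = -22.69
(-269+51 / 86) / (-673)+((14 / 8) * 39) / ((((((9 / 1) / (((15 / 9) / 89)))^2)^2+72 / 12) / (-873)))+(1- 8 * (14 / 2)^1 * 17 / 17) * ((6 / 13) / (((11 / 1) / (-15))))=83661746015176431463 / 2389365848456263508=35.01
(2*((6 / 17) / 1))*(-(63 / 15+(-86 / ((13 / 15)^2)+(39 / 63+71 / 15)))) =7448972 / 100555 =74.08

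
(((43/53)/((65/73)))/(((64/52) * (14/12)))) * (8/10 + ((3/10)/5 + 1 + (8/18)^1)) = 3255143/2226000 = 1.46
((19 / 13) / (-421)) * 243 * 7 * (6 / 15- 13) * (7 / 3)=4750893 / 27365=173.61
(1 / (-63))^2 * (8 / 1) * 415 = 0.84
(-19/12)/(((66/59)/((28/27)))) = -7847/5346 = -1.47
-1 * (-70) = 70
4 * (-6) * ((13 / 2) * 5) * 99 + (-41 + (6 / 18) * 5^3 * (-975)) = -117886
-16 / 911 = -0.02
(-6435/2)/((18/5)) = -3575/4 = -893.75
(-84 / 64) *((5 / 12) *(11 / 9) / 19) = -385 / 10944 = -0.04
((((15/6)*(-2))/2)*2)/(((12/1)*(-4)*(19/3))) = 5/304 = 0.02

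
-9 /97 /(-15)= 3 /485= 0.01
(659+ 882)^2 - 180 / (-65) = 30870889 / 13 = 2374683.77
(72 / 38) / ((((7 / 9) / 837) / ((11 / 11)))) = 271188 / 133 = 2039.01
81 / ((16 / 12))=243 / 4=60.75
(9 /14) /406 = 9 /5684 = 0.00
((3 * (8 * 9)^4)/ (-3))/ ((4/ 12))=-80621568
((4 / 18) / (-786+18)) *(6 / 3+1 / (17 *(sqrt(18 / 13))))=-1 / 1728 - sqrt(26) / 352512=-0.00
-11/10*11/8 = -121/80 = -1.51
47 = 47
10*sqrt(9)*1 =30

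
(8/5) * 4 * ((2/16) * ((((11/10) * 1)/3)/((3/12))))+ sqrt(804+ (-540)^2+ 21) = 88/75+ 5 * sqrt(11697) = 541.94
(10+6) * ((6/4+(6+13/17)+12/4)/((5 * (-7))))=-3064/595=-5.15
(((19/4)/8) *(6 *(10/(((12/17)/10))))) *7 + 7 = 56637/16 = 3539.81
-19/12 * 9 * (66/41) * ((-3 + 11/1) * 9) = -67716/41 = -1651.61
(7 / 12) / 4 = 7 / 48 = 0.15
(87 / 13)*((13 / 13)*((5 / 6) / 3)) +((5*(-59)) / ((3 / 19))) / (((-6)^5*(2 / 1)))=1.98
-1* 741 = -741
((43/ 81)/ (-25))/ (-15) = 43/ 30375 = 0.00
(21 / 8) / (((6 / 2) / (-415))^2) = 1205575 / 24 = 50232.29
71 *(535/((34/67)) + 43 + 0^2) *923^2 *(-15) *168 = -2843299594060380/17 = -167252917297669.41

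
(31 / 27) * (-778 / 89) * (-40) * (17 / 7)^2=278804080 / 117747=2367.82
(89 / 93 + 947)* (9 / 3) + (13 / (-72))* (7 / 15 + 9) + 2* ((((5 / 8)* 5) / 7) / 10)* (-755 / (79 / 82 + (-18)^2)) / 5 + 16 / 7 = 2220411154282 / 780623865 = 2844.41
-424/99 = -4.28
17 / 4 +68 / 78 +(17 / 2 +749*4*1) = 469501 / 156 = 3009.62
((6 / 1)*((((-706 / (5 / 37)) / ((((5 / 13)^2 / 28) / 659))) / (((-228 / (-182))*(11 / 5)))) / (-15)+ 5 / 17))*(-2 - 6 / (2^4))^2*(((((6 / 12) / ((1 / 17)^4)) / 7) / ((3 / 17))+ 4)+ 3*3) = 1700443019522517488797 / 94248000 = 18042218609652.38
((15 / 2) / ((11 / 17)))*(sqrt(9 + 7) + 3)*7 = 12495 / 22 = 567.95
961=961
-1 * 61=-61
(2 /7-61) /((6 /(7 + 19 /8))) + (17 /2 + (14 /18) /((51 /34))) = -259603 /3024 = -85.85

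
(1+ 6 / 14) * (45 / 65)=0.99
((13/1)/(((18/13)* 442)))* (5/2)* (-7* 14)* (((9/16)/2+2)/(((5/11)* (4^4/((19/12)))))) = -9718709/60162048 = -0.16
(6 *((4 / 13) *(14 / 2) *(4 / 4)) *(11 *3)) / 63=88 / 13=6.77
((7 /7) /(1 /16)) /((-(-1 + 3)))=-8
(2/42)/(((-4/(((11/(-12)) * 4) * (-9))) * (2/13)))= -143/56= -2.55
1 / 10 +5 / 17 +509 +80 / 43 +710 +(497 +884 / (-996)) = 3125934299 / 1820190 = 1717.37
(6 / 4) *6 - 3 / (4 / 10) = 3 / 2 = 1.50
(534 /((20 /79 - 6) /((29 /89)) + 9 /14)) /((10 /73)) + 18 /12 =-1242132693 /5450650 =-227.89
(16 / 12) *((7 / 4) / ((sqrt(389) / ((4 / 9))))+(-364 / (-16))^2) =28 *sqrt(389) / 10503+8281 / 12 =690.14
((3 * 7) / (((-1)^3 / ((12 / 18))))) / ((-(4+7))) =14 / 11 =1.27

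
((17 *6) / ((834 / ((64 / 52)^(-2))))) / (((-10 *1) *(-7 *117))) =221 / 22417920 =0.00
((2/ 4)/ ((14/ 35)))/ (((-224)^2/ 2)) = 5/ 100352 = 0.00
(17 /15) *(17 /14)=289 /210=1.38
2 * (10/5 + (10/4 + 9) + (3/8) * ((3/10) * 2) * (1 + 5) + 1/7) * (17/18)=35683/1260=28.32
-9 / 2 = -4.50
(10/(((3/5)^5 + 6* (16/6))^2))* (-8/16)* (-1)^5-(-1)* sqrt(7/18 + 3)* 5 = 48828125/2524359049 + 5* sqrt(122)/6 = 9.22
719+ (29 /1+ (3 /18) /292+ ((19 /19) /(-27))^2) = 318451355 /425736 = 748.00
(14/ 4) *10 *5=175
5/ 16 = 0.31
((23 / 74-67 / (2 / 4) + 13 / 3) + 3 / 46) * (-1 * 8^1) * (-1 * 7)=-7240.28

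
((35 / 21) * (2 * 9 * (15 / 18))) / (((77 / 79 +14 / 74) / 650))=23749375 / 1701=13962.01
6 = 6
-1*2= -2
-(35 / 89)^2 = -1225 / 7921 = -0.15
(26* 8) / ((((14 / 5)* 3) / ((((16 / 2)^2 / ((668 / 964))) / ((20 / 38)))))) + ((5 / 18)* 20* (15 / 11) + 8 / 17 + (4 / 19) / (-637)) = 4936214071142 / 1133893761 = 4353.33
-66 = -66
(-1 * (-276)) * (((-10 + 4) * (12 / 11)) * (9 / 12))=-14904 / 11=-1354.91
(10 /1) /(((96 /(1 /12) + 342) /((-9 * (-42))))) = 210 /83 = 2.53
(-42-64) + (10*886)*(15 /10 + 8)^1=84064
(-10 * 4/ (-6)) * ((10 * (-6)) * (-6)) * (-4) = -9600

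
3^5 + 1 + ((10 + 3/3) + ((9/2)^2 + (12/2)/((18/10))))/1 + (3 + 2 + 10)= 3523/12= 293.58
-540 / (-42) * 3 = 270 / 7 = 38.57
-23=-23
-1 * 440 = -440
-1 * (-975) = 975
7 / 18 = 0.39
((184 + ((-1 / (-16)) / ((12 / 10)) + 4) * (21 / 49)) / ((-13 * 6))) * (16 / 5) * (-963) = 2671041 / 364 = 7338.02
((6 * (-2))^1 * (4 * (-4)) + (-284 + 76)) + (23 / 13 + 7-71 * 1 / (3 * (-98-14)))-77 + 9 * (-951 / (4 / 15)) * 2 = -280759837 / 4368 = -64276.52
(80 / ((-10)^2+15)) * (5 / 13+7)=1536 / 299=5.14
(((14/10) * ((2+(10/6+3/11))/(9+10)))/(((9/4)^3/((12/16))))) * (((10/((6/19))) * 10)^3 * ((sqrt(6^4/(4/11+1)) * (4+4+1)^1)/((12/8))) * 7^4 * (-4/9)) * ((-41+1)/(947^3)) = 80768257024000000 * sqrt(165)/183879754245099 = 5642.20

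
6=6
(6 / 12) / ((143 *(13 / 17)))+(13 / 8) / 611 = 5055 / 698984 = 0.01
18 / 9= 2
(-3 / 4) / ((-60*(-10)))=-1 / 800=-0.00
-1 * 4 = -4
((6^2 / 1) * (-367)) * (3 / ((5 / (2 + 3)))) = -39636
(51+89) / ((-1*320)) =-7 / 16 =-0.44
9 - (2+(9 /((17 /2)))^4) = 479671 /83521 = 5.74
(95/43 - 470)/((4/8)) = -40230/43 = -935.58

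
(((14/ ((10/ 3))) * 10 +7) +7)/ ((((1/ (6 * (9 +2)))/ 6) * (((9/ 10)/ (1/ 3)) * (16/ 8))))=12320/ 3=4106.67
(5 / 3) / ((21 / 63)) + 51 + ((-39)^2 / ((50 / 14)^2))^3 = 413990356612889 / 244140625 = 1695704.50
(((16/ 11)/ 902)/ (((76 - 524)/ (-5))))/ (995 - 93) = 5/ 250590032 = 0.00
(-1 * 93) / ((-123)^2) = -31 / 5043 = -0.01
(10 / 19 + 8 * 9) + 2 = 1416 / 19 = 74.53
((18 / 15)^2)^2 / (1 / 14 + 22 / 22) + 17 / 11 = 119653 / 34375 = 3.48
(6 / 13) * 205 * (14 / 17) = 77.92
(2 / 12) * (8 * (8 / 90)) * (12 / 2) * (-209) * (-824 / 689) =5510912 / 31005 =177.74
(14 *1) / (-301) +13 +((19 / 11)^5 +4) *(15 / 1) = 2102300842 / 6925193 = 303.57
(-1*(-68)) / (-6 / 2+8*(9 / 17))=1156 / 21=55.05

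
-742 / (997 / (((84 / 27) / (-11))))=0.21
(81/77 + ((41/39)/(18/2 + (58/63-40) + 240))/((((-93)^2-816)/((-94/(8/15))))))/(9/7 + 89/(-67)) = -278388409161/11286532400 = -24.67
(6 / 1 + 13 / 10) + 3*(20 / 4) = 223 / 10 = 22.30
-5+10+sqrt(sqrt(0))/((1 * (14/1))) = 5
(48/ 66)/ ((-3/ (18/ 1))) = -48/ 11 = -4.36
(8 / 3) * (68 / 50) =272 / 75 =3.63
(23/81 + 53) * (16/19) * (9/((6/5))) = 172640/513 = 336.53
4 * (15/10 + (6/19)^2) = 2310/361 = 6.40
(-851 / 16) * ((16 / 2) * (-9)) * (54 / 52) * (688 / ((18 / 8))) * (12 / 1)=189698112 / 13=14592162.46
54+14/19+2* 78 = 4004/19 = 210.74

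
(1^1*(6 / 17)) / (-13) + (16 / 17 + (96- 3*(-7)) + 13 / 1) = 28932 / 221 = 130.91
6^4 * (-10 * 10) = -129600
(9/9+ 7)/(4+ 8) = 2/3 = 0.67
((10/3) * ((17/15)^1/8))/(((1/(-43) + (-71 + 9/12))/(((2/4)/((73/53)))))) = -2279/934254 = -0.00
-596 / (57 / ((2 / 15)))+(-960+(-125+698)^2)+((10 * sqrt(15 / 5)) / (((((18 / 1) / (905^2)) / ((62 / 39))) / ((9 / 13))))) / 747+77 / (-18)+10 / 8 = 253897750 * sqrt(3) / 378729+373195619 / 1140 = 328525.74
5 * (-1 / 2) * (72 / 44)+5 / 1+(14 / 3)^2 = 2246 / 99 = 22.69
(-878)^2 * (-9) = -6937956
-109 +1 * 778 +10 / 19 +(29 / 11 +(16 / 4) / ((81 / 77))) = 11443414 / 16929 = 675.97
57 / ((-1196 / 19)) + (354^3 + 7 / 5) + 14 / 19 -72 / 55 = 11088868953457 / 249964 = 44361863.92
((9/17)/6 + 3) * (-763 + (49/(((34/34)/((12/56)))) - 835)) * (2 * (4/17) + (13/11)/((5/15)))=-250364625/12716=-19688.95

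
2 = 2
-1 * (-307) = 307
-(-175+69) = 106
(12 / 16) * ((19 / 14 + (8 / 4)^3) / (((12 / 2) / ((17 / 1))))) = 2227 / 112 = 19.88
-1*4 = -4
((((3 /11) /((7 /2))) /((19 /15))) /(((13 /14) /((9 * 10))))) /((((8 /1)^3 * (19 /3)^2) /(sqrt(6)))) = 18225 * sqrt(6) /62773568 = 0.00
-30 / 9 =-10 / 3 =-3.33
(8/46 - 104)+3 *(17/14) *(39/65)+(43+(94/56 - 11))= -218837/3220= -67.96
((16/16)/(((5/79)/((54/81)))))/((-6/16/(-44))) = 55616/45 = 1235.91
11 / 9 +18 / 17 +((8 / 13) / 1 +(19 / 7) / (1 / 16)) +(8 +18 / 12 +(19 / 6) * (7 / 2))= 3726259 / 55692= 66.91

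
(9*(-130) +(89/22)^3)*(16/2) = -11753191/1331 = -8830.35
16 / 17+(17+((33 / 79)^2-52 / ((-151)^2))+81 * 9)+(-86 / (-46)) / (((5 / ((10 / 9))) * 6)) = 1122471611499398 / 1502272089837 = 747.18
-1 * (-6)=6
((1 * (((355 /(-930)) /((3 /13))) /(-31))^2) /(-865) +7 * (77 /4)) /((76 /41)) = 72.69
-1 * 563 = -563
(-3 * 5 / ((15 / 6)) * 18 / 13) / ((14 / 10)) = -540 / 91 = -5.93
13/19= 0.68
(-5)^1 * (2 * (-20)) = 200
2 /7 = 0.29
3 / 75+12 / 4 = 76 / 25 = 3.04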